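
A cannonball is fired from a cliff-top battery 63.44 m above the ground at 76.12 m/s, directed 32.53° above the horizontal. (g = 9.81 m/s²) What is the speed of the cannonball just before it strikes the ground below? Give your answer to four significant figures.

83.90 m/s

v_x = 76.12 cos 32.53° = 64.178 m/s is unchanged throughout.
For the vertical component, v_y² = v_y0² + 2 g h = (40.933)² + 2×9.81×63.44 = 2920.2, so |v_y| = 54.039 m/s.
Impact speed = √(v_x² + v_y²) = √(4118.8 + 2920.2) = 83.90 m/s.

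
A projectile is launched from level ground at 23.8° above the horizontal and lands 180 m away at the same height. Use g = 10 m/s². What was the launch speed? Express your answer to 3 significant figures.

On level ground, R = v₀² sin(2θ) / g, so v₀ = √(R g / sin 2θ).
sin(2 × 23.8°) = 0.7385.
v₀ = √(180 × 10 / 0.7385) = √2437 = 49.4 m/s.

49.4 m/s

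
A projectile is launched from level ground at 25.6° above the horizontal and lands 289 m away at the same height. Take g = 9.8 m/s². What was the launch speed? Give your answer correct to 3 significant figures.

60.3 m/s

On level ground, R = v₀² sin(2θ) / g, so v₀ = √(R g / sin 2θ).
sin(2 × 25.6°) = 0.7793.
v₀ = √(289 × 9.8 / 0.7793) = √3634 = 60.3 m/s.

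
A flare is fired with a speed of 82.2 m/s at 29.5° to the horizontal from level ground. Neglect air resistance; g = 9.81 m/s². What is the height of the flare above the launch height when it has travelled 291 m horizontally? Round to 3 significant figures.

83.5 m

v_x = 82.2 cos 29.5° = 71.54 m/s, v_y0 = 82.2 sin 29.5° = 40.48 m/s.
Time to reach x = 291 m: t = x / v_x = 291 / 71.54 = 4.068 s.
y = v_y0 t − ½ g t² = 40.48×4.068 − 4.905×4.068² = 83.5 m.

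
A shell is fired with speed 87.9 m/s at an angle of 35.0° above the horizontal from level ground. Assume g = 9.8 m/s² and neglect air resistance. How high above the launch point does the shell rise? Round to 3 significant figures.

Vertical component of launch velocity: v_y = 87.9 sin 35.0° = 50.42 m/s.
At the highest point the vertical velocity is zero, so v_y² = 2 g h_max.
h_max = (50.42)² / (2 × 9.8) = 2542 / 19.60 = 130 m.

130 m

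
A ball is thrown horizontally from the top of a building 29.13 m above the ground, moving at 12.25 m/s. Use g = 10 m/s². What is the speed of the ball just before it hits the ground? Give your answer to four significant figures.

Fall time: t = √(2 × 29.13 / 10) = 2.4137 s.
At impact: v_x = 12.25 m/s (unchanged), v_y = g t = 10 × 2.4137 = 24.137 m/s.
Speed = √(v_x² + v_y²) = √(150.06 + 582.59) = 27.07 m/s.

27.07 m/s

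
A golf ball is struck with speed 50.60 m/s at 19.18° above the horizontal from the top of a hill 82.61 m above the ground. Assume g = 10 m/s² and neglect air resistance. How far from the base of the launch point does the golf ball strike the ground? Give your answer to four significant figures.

Components: v_x = 50.60 cos 19.18° = 47.791 m/s, v_y = 50.60 sin 19.18° = 16.624 m/s.
Vertical: 0 = 82.61 + 16.624 t − ½(10) t² ⇒ 5.000 t² − 16.624 t − 82.61 = 0.
t = [16.624 + √(276.36 + 1652.2)] / 10.00 = 6.0539 s.
Horizontal: R = v_x · t = 47.791 × 6.0539 = 289.3 m.

289.3 m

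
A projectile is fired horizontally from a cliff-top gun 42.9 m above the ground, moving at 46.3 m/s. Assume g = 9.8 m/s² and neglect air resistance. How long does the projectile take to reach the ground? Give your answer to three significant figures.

The horizontal speed doesn't affect the fall. With v_y0 = 0, h = ½ g t².
t = √(2 × 42.9 / 9.8) = √8.755 = 2.96 s.

2.96 s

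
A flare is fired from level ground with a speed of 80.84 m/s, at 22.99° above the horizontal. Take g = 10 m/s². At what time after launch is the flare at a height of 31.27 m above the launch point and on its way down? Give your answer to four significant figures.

v_y0 = 80.84 sin 22.99° = 31.574 m/s.
Set y = v_y0 t − ½ g t² = 31.27: 5.000 t² − 31.574 t + 31.27 = 0.
t = [31.574 ± √(996.92 − 625.40)] / 10 = (31.574 ± 19.275) / 10, giving t = 1.230 s or t = 5.085 s.
On the way down corresponds to the larger root: t = 5.085 s.

5.085 s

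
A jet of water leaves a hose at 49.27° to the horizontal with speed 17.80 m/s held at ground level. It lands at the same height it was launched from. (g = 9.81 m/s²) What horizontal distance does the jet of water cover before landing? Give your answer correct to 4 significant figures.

31.94 m

Components: v_x = 17.80 cos 49.27° = 11.614 m/s, v_y = 17.80 sin 49.27° = 13.489 m/s.
Time of flight (same landing height): t = 2 v_y / g = 2 × 13.489 / 9.81 = 2.7501 s.
Range: R = v_x · t = 11.614 × 2.7501 = 31.94 m.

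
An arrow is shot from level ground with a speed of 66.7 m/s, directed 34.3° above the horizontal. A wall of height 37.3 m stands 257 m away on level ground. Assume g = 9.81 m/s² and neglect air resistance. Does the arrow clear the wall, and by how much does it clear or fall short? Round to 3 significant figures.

Yes — it clears the wall by 31.3 m.

v_x = 66.7 cos 34.3° = 55.10 m/s; v_y0 = 66.7 sin 34.3° = 37.59 m/s.
Time to reach the wall: t = 257 / 55.10 = 4.664 s.
Height at that point: y = 37.59×4.664 − 4.905×4.664² = 68.62 m.
That is 68.62 − 37.3 = 31.3 m above the top of the wall, so the arrow clears it.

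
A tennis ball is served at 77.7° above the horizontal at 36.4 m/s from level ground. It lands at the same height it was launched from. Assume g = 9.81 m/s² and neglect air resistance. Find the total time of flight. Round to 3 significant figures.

Vertical component: v_y = 36.4 sin 77.7° = 35.56 m/s.
For a projectile landing at launch height, time of flight is t = 2 v_y / g = 2 × 35.56 / 9.81 = 7.25 s.

7.25 s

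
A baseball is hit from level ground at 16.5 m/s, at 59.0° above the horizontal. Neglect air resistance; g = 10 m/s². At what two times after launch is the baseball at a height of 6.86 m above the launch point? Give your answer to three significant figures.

v_y0 = 16.5 sin 59.0° = 14.14 m/s.
Set y = v_y0 t − ½ g t² = 6.86: 5.000 t² − 14.14 t + 6.86 = 0.
t = [14.14 ± √(199.9 − 137.2)] / 10 = (14.14 ± 7.918) / 10, giving t = 0.622 s or t = 2.21 s.
So the baseball is at 6.86 m at t = 0.622 s (rising) and t = 2.21 s (falling).

0.622 s and 2.21 s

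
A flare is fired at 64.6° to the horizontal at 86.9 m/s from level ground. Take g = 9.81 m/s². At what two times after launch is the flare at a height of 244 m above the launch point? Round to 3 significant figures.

4.22 s and 11.8 s

v_y0 = 86.9 sin 64.6° = 78.50 m/s.
Set y = v_y0 t − ½ g t² = 244: 4.905 t² − 78.50 t + 244 = 0.
t = [78.50 ± √(6162 − 4787)] / 9.81 = (78.50 ± 37.08) / 9.81, giving t = 4.22 s or t = 11.8 s.
So the flare is at 244 m at t = 4.22 s (rising) and t = 11.8 s (falling).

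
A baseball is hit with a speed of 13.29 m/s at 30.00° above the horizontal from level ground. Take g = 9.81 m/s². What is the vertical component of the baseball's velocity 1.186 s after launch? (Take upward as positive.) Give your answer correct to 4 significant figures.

Initial vertical component: v_y0 = 13.29 sin 30.00° = 6.6450 m/s.
v_y(t) = v_y0 − g t = 6.6450 − 9.81 × 1.186 = -4.990 m/s.

-4.990 m/s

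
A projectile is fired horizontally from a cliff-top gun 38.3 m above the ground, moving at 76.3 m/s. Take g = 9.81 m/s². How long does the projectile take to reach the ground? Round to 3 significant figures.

2.79 s

The horizontal speed doesn't affect the fall. With v_y0 = 0, h = ½ g t².
t = √(2 × 38.3 / 9.81) = √7.808 = 2.79 s.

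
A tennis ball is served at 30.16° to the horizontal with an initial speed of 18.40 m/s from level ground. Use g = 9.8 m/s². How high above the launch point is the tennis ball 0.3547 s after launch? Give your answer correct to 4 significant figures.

v_y0 = 18.40 sin 30.16° = 9.2445 m/s.
y(t) = v_y0 t − ½ g t² = 9.2445×0.3547 − 4.900×0.3547² = 2.663 m.

2.663 m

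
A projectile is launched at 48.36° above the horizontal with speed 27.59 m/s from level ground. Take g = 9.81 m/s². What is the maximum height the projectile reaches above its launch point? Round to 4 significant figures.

Vertical component of launch velocity: v_y = 27.59 sin 48.36° = 20.619 m/s.
At the highest point the vertical velocity is zero, so v_y² = 2 g h_max.
h_max = (20.619)² / (2 × 9.81) = 425.14 / 19.62 = 21.67 m.

21.67 m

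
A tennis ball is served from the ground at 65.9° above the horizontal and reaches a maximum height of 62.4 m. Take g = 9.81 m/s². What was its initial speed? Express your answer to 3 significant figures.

At maximum height v_y = 0, so (v₀ sin θ)² = 2 g H.
v₀ sin 65.9° = √(2 × 9.81 × 62.4) = 34.99 m/s.
v₀ = 34.99 / sin 65.9° = 34.99 / 0.9128 = 38.3 m/s.

38.3 m/s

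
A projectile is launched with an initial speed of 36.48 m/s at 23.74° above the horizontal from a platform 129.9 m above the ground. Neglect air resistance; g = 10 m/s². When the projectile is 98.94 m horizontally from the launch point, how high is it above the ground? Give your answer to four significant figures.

129.5 m

v_x = 36.48 cos 23.74° = 33.393 m/s, v_y0 = 36.48 sin 23.74° = 14.686 m/s.
Time to reach x = 98.94 m: t = x / v_x = 98.94 / 33.393 = 2.9629 s.
y = 129.9 + v_y0 t − ½ g t² = 129.9 + 14.686×2.9629 − 5.000×2.9629² = 129.5 m.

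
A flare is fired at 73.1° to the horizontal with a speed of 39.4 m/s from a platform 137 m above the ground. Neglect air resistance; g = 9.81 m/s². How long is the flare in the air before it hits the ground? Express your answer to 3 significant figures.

10.4 s

Vertical component: v_y = 39.4 sin 73.1° = 37.70 m/s.
Taking up as positive with launch at y = 137 m, landing at y = 0: 0 = 137 + 37.70 t − ½(9.81) t².
Solving 4.905 t² − 37.70 t − 137 = 0 gives t = [37.70 + √(37.70² + 4·4.905·137)] / 9.810 = 10.4 s.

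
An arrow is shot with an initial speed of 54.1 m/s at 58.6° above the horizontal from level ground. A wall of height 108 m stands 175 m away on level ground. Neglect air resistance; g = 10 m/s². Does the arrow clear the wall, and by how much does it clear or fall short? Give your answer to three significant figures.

v_x = 54.1 cos 58.6° = 28.19 m/s; v_y0 = 54.1 sin 58.6° = 46.18 m/s.
Time to reach the wall: t = 175 / 28.19 = 6.208 s.
Height at that point: y = 46.18×6.208 − 5.000×6.208² = 93.99 m.
That is 108 − 93.99 = 14.0 m below the top of the wall, so the arrow does not clear it.

No — it falls 14.0 m short of clearing the wall.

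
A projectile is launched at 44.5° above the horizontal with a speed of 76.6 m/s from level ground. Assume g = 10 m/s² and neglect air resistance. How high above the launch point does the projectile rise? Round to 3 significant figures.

Vertical component of launch velocity: v_y = 76.6 sin 44.5° = 53.69 m/s.
At the highest point the vertical velocity is zero, so v_y² = 2 g h_max.
h_max = (53.69)² / (2 × 10) = 2883 / 20.00 = 144 m.

144 m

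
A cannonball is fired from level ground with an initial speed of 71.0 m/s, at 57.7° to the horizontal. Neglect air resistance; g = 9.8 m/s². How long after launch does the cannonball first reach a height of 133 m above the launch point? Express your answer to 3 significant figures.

2.91 s

v_y0 = 71.0 sin 57.7° = 60.01 m/s.
Set y = v_y0 t − ½ g t² = 133: 4.900 t² − 60.01 t + 133 = 0.
t = [60.01 ± √(3601 − 2607)] / 9.8 = (60.01 ± 31.53) / 9.8, giving t = 2.91 s or t = 9.34 s.
The cannonball is on the way up at the first time, so t = 2.91 s.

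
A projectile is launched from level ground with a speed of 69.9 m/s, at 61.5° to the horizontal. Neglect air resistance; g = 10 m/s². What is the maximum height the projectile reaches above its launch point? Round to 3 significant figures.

Vertical component of launch velocity: v_y = 69.9 sin 61.5° = 61.43 m/s.
At the highest point the vertical velocity is zero, so v_y² = 2 g h_max.
h_max = (61.43)² / (2 × 10) = 3774 / 20.00 = 189 m.

189 m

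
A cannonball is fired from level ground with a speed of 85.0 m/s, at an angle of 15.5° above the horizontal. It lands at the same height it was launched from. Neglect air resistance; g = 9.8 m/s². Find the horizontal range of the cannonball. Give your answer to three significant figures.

380 m

Components: v_x = 85.0 cos 15.5° = 81.91 m/s, v_y = 85.0 sin 15.5° = 22.72 m/s.
Time of flight (same landing height): t = 2 v_y / g = 2 × 22.72 / 9.8 = 4.637 s.
Range: R = v_x · t = 81.91 × 4.637 = 380 m.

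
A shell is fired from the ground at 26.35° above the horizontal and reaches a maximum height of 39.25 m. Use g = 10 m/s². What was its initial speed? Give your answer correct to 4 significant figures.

63.12 m/s

At maximum height v_y = 0, so (v₀ sin θ)² = 2 g H.
v₀ sin 26.35° = √(2 × 10 × 39.25) = 28.018 m/s.
v₀ = 28.018 / sin 26.35° = 28.018 / 0.4439 = 63.12 m/s.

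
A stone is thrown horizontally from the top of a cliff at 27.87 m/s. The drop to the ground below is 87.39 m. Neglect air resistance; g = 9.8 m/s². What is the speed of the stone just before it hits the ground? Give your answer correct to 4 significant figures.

49.90 m/s

Fall time: t = √(2 × 87.39 / 9.8) = 4.2231 s.
At impact: v_x = 27.87 m/s (unchanged), v_y = g t = 9.8 × 4.2231 = 41.386 m/s.
Speed = √(v_x² + v_y²) = √(776.74 + 1712.8) = 49.90 m/s.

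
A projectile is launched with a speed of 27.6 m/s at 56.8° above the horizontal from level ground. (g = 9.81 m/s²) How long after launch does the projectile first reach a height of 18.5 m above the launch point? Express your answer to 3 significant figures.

v_y0 = 27.6 sin 56.8° = 23.09 m/s.
Set y = v_y0 t − ½ g t² = 18.5: 4.905 t² − 23.09 t + 18.5 = 0.
t = [23.09 ± √(533.1 − 363.0)] / 9.81 = (23.09 ± 13.04) / 9.81, giving t = 1.02 s or t = 3.68 s.
The projectile is on the way up at the first time, so t = 1.02 s.

1.02 s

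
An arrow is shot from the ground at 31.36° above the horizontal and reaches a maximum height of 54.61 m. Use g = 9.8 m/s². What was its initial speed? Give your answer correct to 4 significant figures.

At maximum height v_y = 0, so (v₀ sin θ)² = 2 g H.
v₀ sin 31.36° = √(2 × 9.8 × 54.61) = 32.716 m/s.
v₀ = 32.716 / sin 31.36° = 32.716 / 0.5204 = 62.87 m/s.

62.87 m/s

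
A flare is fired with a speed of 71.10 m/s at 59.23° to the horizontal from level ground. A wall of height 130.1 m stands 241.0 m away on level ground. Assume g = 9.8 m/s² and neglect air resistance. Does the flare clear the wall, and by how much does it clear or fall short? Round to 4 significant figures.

Yes — it clears the wall by 59.56 m.

v_x = 71.10 cos 59.23° = 36.374 m/s; v_y0 = 71.10 sin 59.23° = 61.091 m/s.
Time to reach the wall: t = 241.0 / 36.374 = 6.6256 s.
Height at that point: y = 61.091×6.6256 − 4.900×6.6256² = 189.66 m.
That is 189.66 − 130.1 = 59.56 m above the top of the wall, so the flare clears it.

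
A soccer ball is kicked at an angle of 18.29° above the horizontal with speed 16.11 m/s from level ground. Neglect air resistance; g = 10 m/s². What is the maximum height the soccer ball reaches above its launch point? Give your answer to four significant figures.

1.278 m

Vertical component of launch velocity: v_y = 16.11 sin 18.29° = 5.0557 m/s.
At the highest point the vertical velocity is zero, so v_y² = 2 g h_max.
h_max = (5.0557)² / (2 × 10) = 25.560 / 20.00 = 1.278 m.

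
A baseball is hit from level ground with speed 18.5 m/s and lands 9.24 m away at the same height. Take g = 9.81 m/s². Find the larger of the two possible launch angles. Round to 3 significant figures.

82.3°

Level-ground range: R = v₀² sin(2θ)/g ⇒ sin 2θ = R g / v₀² = 9.24×9.81/18.5² = 0.2648.
2θ = arcsin(0.2648) = 15.36° or 180° − 15.36° = 164.64°.
So θ = 7.68° or θ = 82.3°.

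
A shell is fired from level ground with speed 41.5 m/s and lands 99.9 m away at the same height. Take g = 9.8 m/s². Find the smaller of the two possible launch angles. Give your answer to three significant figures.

Level-ground range: R = v₀² sin(2θ)/g ⇒ sin 2θ = R g / v₀² = 99.9×9.8/41.5² = 0.5685.
2θ = arcsin(0.5685) = 34.65° or 180° − 34.65° = 145.35°.
So θ = 17.3° or θ = 72.7°.

17.3°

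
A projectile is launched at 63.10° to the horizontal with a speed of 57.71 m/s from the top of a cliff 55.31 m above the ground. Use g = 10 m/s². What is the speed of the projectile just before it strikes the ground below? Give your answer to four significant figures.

v_x = 57.71 cos 63.10° = 26.110 m/s is unchanged throughout.
For the vertical component, v_y² = v_y0² + 2 g h = (51.466)² + 2×10×55.31 = 3754.9, so |v_y| = 61.277 m/s.
Impact speed = √(v_x² + v_y²) = √(681.73 + 3754.9) = 66.61 m/s.

66.61 m/s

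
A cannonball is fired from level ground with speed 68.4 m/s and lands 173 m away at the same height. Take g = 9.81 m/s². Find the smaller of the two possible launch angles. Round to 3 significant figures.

10.6°

Level-ground range: R = v₀² sin(2θ)/g ⇒ sin 2θ = R g / v₀² = 173×9.81/68.4² = 0.3627.
2θ = arcsin(0.3627) = 21.27° or 180° − 21.27° = 158.73°.
So θ = 10.6° or θ = 79.4°.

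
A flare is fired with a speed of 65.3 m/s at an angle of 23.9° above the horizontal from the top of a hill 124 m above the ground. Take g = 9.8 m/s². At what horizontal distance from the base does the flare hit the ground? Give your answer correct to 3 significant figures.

Components: v_x = 65.3 cos 23.9° = 59.70 m/s, v_y = 65.3 sin 23.9° = 26.46 m/s.
Vertical: 0 = 124 + 26.46 t − ½(9.8) t² ⇒ 4.900 t² − 26.46 t − 124 = 0.
t = [26.46 + √(700.1 + 2430)] / 9.800 = 8.409 s.
Horizontal: R = v_x · t = 59.70 × 8.409 = 502 m.

502 m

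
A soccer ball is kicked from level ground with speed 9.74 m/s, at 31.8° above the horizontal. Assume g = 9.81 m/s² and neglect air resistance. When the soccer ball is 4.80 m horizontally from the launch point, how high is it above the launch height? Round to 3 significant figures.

v_x = 9.74 cos 31.8° = 8.278 m/s, v_y0 = 9.74 sin 31.8° = 5.133 m/s.
Time to reach x = 4.80 m: t = x / v_x = 4.80 / 8.278 = 0.5799 s.
y = v_y0 t − ½ g t² = 5.133×0.5799 − 4.905×0.5799² = 1.33 m.

1.33 m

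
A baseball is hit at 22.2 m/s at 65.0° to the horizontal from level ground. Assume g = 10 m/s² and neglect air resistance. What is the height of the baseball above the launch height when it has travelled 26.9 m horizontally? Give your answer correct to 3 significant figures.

v_x = 22.2 cos 65.0° = 9.382 m/s, v_y0 = 22.2 sin 65.0° = 20.12 m/s.
Time to reach x = 26.9 m: t = x / v_x = 26.9 / 9.382 = 2.867 s.
y = v_y0 t − ½ g t² = 20.12×2.867 − 5.000×2.867² = 16.6 m.

16.6 m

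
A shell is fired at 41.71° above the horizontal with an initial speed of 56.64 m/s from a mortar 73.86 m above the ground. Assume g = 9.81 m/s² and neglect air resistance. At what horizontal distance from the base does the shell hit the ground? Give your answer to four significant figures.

Components: v_x = 56.64 cos 41.71° = 42.283 m/s, v_y = 56.64 sin 41.71° = 37.686 m/s.
Vertical: 0 = 73.86 + 37.686 t − ½(9.81) t² ⇒ 4.905 t² − 37.686 t − 73.86 = 0.
t = [37.686 + √(1420.2 + 1449.1)] / 9.810 = 9.3019 s.
Horizontal: R = v_x · t = 42.283 × 9.3019 = 393.3 m.

393.3 m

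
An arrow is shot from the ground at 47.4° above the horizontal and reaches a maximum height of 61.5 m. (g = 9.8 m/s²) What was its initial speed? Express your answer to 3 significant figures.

47.2 m/s

At maximum height v_y = 0, so (v₀ sin θ)² = 2 g H.
v₀ sin 47.4° = √(2 × 9.8 × 61.5) = 34.72 m/s.
v₀ = 34.72 / sin 47.4° = 34.72 / 0.7361 = 47.2 m/s.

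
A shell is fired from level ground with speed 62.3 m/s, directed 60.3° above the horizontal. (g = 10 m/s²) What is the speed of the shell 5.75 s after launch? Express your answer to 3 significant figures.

v_x = 62.3 cos 60.3° = 30.87 m/s (constant).
v_y(t) = 62.3 sin 60.3° − g t = 54.12 − 10 × 5.75 = -3.380 m/s.
Speed = √(v_x² + v_y²) = √(953.0 + 11.42) = 31.1 m/s.

31.1 m/s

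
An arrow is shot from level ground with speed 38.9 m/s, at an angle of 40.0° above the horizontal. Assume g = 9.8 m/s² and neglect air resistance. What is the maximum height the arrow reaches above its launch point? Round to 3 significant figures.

Vertical component of launch velocity: v_y = 38.9 sin 40.0° = 25.00 m/s.
At the highest point the vertical velocity is zero, so v_y² = 2 g h_max.
h_max = (25.00)² / (2 × 9.8) = 625.0 / 19.60 = 31.9 m.

31.9 m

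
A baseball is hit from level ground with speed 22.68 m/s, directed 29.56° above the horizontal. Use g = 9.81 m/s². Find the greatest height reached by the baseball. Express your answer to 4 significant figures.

Vertical component of launch velocity: v_y = 22.68 sin 29.56° = 11.189 m/s.
At the highest point the vertical velocity is zero, so v_y² = 2 g h_max.
h_max = (11.189)² / (2 × 9.81) = 125.19 / 19.62 = 6.381 m.

6.381 m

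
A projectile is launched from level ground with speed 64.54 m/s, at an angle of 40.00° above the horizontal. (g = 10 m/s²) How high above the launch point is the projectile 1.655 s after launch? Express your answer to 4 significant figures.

v_y0 = 64.54 sin 40.00° = 41.486 m/s.
y(t) = v_y0 t − ½ g t² = 41.486×1.655 − 5.000×1.655² = 54.96 m.

54.96 m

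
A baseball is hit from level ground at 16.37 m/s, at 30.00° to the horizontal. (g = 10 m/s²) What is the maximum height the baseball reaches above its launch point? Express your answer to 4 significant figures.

3.350 m

Vertical component of launch velocity: v_y = 16.37 sin 30.00° = 8.1850 m/s.
At the highest point the vertical velocity is zero, so v_y² = 2 g h_max.
h_max = (8.1850)² / (2 × 10) = 66.994 / 20.00 = 3.350 m.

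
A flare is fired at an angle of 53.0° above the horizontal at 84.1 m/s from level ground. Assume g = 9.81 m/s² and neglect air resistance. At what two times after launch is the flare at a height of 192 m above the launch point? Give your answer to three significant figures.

v_y0 = 84.1 sin 53.0° = 67.17 m/s.
Set y = v_y0 t − ½ g t² = 192: 4.905 t² − 67.17 t + 192 = 0.
t = [67.17 ± √(4512 − 3767)] / 9.81 = (67.17 ± 27.29) / 9.81, giving t = 4.07 s or t = 9.63 s.
So the flare is at 192 m at t = 4.07 s (rising) and t = 9.63 s (falling).

4.07 s and 9.63 s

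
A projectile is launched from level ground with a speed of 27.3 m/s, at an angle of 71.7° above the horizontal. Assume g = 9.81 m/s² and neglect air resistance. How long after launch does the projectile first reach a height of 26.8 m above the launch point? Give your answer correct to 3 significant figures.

v_y0 = 27.3 sin 71.7° = 25.92 m/s.
Set y = v_y0 t − ½ g t² = 26.8: 4.905 t² − 25.92 t + 26.8 = 0.
t = [25.92 ± √(671.8 − 525.8)] / 9.81 = (25.92 ± 12.08) / 9.81, giving t = 1.41 s or t = 3.87 s.
The projectile is on the way up at the first time, so t = 1.41 s.

1.41 s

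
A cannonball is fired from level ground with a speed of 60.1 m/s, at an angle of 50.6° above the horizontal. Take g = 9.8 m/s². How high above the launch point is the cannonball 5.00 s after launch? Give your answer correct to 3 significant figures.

110 m

v_y0 = 60.1 sin 50.6° = 46.44 m/s.
y(t) = v_y0 t − ½ g t² = 46.44×5.00 − 4.900×5.00² = 110 m.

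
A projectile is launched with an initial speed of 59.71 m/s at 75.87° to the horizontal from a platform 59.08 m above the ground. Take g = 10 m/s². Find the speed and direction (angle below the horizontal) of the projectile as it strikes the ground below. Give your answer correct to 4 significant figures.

v_x = 59.71 cos 75.87° = 14.577 m/s (constant).
|v_y| at impact = √((57.903)² + 2×10×59.08) = 67.338 m/s.
Speed = √(14.577² + 67.338²) = 68.90 m/s; angle = arctan(67.338/14.577) = 77.79° below horizontal.

68.90 m/s at 77.79° below the horizontal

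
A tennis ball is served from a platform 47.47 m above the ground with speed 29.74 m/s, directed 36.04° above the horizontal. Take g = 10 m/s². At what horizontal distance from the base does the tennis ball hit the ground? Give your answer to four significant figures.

Components: v_x = 29.74 cos 36.04° = 24.048 m/s, v_y = 29.74 sin 36.04° = 17.498 m/s.
Vertical: 0 = 47.47 + 17.498 t − ½(10) t² ⇒ 5.000 t² − 17.498 t − 47.47 = 0.
t = [17.498 + √(306.18 + 949.40)] / 10.00 = 5.2932 s.
Horizontal: R = v_x · t = 24.048 × 5.2932 = 127.3 m.

127.3 m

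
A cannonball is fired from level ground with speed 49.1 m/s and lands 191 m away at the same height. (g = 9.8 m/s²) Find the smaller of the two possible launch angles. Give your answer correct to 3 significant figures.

Level-ground range: R = v₀² sin(2θ)/g ⇒ sin 2θ = R g / v₀² = 191×9.8/49.1² = 0.7764.
2θ = arcsin(0.7764) = 50.93° or 180° − 50.93° = 129.07°.
So θ = 25.5° or θ = 64.5°.

25.5°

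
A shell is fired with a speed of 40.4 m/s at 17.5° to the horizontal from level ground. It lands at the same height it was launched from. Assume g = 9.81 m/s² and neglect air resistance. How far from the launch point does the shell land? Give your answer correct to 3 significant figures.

95.4 m

For level ground, R = v₀² sin(2θ) / g.
sin(2 × 17.5°) = sin 35.00° = 0.5736.
R = (40.4)² × 0.5736 / 9.81 = 95.4 m.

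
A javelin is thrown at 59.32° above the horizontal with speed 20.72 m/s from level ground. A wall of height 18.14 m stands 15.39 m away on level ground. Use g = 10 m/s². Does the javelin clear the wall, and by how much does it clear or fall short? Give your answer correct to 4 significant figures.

No — it falls 2.795 m short of clearing the wall.

v_x = 20.72 cos 59.32° = 10.572 m/s; v_y0 = 20.72 sin 59.32° = 17.820 m/s.
Time to reach the wall: t = 15.39 / 10.572 = 1.4557 s.
Height at that point: y = 17.820×1.4557 − 5.000×1.4557² = 15.345 m.
That is 18.14 − 15.345 = 2.795 m below the top of the wall, so the javelin does not clear it.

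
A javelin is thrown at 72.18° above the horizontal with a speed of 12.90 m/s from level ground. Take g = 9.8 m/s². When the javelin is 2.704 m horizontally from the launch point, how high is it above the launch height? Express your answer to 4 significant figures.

v_x = 12.90 cos 72.18° = 3.9478 m/s, v_y0 = 12.90 sin 72.18° = 12.281 m/s.
Time to reach x = 2.704 m: t = x / v_x = 2.704 / 3.9478 = 0.68494 s.
y = v_y0 t − ½ g t² = 12.281×0.68494 − 4.900×0.68494² = 6.113 m.

6.113 m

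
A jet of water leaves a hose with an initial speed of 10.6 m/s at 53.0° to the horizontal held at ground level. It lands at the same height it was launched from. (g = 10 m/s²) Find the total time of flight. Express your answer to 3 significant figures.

Vertical component: v_y = 10.6 sin 53.0° = 8.466 m/s.
For a projectile landing at launch height, time of flight is t = 2 v_y / g = 2 × 8.466 / 10 = 1.69 s.

1.69 s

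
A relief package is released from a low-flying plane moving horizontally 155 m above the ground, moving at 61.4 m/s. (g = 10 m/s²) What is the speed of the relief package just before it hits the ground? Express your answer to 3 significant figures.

82.9 m/s

Fall time: t = √(2 × 155 / 10) = 5.568 s.
At impact: v_x = 61.4 m/s (unchanged), v_y = g t = 10 × 5.568 = 55.68 m/s.
Speed = √(v_x² + v_y²) = √(3770 + 3100) = 82.9 m/s.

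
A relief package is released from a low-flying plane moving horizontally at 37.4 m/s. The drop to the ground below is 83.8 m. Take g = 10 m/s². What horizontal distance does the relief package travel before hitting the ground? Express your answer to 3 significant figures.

153 m

Initial vertical velocity is zero, so the fall time comes from h = ½ g t²: t = √(2 × 83.8 / 10) = 4.094 s.
Horizontal motion is uniform at 37.4 m/s, so x = 37.4 × 4.094 = 153 m.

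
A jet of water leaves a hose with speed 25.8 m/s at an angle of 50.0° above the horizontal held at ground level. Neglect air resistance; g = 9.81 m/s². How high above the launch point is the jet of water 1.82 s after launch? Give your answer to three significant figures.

v_y0 = 25.8 sin 50.0° = 19.76 m/s.
y(t) = v_y0 t − ½ g t² = 19.76×1.82 − 4.905×1.82² = 19.7 m.

19.7 m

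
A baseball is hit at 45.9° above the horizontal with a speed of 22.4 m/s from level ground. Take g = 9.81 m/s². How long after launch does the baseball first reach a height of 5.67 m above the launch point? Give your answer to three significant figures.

v_y0 = 22.4 sin 45.9° = 16.09 m/s.
Set y = v_y0 t − ½ g t² = 5.67: 4.905 t² − 16.09 t + 5.67 = 0.
t = [16.09 ± √(258.9 − 111.2)] / 9.81 = (16.09 ± 12.15) / 9.81, giving t = 0.402 s or t = 2.88 s.
The baseball is on the way up at the first time, so t = 0.402 s.

0.402 s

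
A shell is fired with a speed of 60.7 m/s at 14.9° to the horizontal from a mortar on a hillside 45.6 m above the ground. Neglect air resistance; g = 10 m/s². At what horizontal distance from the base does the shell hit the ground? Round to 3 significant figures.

291 m

Components: v_x = 60.7 cos 14.9° = 58.66 m/s, v_y = 60.7 sin 14.9° = 15.61 m/s.
Vertical: 0 = 45.6 + 15.61 t − ½(10) t² ⇒ 5.000 t² − 15.61 t − 45.6 = 0.
t = [15.61 + √(243.7 + 912.0)] / 10.00 = 4.961 s.
Horizontal: R = v_x · t = 58.66 × 4.961 = 291 m.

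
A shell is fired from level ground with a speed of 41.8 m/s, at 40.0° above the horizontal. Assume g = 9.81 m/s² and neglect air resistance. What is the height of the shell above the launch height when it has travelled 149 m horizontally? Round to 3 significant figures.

18.8 m

v_x = 41.8 cos 40.0° = 32.02 m/s, v_y0 = 41.8 sin 40.0° = 26.87 m/s.
Time to reach x = 149 m: t = x / v_x = 149 / 32.02 = 4.653 s.
y = v_y0 t − ½ g t² = 26.87×4.653 − 4.905×4.653² = 18.8 m.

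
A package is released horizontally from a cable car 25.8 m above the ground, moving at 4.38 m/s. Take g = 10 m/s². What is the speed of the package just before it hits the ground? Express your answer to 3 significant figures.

Fall time: t = √(2 × 25.8 / 10) = 2.272 s.
At impact: v_x = 4.38 m/s (unchanged), v_y = g t = 10 × 2.272 = 22.72 m/s.
Speed = √(v_x² + v_y²) = √(19.18 + 516.2) = 23.1 m/s.

23.1 m/s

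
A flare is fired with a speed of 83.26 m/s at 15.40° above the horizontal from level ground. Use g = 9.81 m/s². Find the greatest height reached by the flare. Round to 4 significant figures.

Vertical component of launch velocity: v_y = 83.26 sin 15.40° = 22.110 m/s.
At the highest point the vertical velocity is zero, so v_y² = 2 g h_max.
h_max = (22.110)² / (2 × 9.81) = 488.85 / 19.62 = 24.92 m.

24.92 m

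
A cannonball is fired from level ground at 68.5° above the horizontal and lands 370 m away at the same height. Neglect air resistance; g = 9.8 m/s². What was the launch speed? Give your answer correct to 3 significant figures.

On level ground, R = v₀² sin(2θ) / g, so v₀ = √(R g / sin 2θ).
sin(2 × 68.5°) = 0.6820.
v₀ = √(370 × 9.8 / 0.6820) = √5317 = 72.9 m/s.

72.9 m/s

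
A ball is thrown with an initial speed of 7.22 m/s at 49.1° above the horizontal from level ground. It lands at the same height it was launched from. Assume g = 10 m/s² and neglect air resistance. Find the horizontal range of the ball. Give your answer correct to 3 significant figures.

Components: v_x = 7.22 cos 49.1° = 4.727 m/s, v_y = 7.22 sin 49.1° = 5.457 m/s.
Time of flight (same landing height): t = 2 v_y / g = 2 × 5.457 / 10 = 1.091 s.
Range: R = v_x · t = 4.727 × 1.091 = 5.16 m.

5.16 m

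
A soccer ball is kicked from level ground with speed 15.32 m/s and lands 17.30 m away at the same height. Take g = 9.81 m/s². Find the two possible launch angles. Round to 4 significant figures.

Level-ground range: R = v₀² sin(2θ)/g ⇒ sin 2θ = R g / v₀² = 17.30×9.81/15.32² = 0.7231.
2θ = arcsin(0.7231) = 46.311° or 180° − 46.311° = 133.689°.
So θ = 23.16° or θ = 66.84°.

23.16° and 66.84°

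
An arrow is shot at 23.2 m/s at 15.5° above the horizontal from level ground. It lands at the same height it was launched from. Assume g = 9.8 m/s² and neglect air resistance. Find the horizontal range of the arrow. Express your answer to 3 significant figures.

28.3 m

For level ground, R = v₀² sin(2θ) / g.
sin(2 × 15.5°) = sin 31.00° = 0.5150.
R = (23.2)² × 0.5150 / 9.8 = 28.3 m.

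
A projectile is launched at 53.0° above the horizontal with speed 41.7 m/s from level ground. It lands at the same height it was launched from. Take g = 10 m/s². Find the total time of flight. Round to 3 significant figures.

6.66 s

Vertical component: v_y = 41.7 sin 53.0° = 33.30 m/s.
For a projectile landing at launch height, time of flight is t = 2 v_y / g = 2 × 33.30 / 10 = 6.66 s.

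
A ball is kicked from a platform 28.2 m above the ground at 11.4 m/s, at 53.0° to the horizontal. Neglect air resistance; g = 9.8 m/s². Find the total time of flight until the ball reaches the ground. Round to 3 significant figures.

Vertical component: v_y = 11.4 sin 53.0° = 9.104 m/s.
Taking up as positive with launch at y = 28.2 m, landing at y = 0: 0 = 28.2 + 9.104 t − ½(9.8) t².
Solving 4.900 t² − 9.104 t − 28.2 = 0 gives t = [9.104 + √(9.104² + 4·4.900·28.2)] / 9.800 = 3.50 s.

3.50 s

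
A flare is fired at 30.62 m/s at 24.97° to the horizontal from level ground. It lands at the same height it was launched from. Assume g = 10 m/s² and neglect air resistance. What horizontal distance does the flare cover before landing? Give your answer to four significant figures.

For level ground, R = v₀² sin(2θ) / g.
sin(2 × 24.97°) = sin 49.940° = 0.7654.
R = (30.62)² × 0.7654 / 10 = 71.76 m.

71.76 m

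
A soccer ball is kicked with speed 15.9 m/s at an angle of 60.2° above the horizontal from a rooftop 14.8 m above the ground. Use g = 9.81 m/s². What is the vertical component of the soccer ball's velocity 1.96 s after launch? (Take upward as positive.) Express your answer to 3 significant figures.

-5.43 m/s

Initial vertical component: v_y0 = 15.9 sin 60.2° = 13.80 m/s.
v_y(t) = v_y0 − g t = 13.80 − 9.81 × 1.96 = -5.43 m/s.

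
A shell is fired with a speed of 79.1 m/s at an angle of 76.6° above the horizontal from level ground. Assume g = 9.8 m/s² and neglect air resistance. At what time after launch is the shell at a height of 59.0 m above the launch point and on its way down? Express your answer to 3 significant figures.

v_y0 = 79.1 sin 76.6° = 76.95 m/s.
Set y = v_y0 t − ½ g t² = 59.0: 4.900 t² − 76.95 t + 59.0 = 0.
t = [76.95 ± √(5921 − 1156)] / 9.8 = (76.95 ± 69.03) / 9.8, giving t = 0.808 s or t = 14.9 s.
On the way down corresponds to the larger root: t = 14.9 s.

14.9 s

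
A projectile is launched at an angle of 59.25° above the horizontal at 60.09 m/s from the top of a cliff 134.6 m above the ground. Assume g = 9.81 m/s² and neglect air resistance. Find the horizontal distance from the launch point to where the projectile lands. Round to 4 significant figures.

Components: v_x = 60.09 cos 59.25° = 30.724 m/s, v_y = 60.09 sin 59.25° = 51.642 m/s.
Vertical: 0 = 134.6 + 51.642 t − ½(9.81) t² ⇒ 4.905 t² − 51.642 t − 134.6 = 0.
t = [51.642 + √(2666.9 + 2640.9)] / 9.810 = 12.691 s.
Horizontal: R = v_x · t = 30.724 × 12.691 = 389.9 m.

389.9 m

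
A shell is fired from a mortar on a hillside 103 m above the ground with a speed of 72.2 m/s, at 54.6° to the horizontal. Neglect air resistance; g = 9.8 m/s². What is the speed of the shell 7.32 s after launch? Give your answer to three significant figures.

43.8 m/s

v_x = 72.2 cos 54.6° = 41.82 m/s (constant).
v_y(t) = 72.2 sin 54.6° − g t = 58.85 − 9.8 × 7.32 = -12.89 m/s.
Speed = √(v_x² + v_y²) = √(1749 + 166.2) = 43.8 m/s.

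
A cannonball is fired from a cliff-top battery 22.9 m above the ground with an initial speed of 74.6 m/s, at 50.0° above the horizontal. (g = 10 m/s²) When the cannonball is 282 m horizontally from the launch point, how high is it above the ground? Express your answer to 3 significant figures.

186 m

v_x = 74.6 cos 50.0° = 47.95 m/s, v_y0 = 74.6 sin 50.0° = 57.15 m/s.
Time to reach x = 282 m: t = x / v_x = 282 / 47.95 = 5.881 s.
y = 22.9 + v_y0 t − ½ g t² = 22.9 + 57.15×5.881 − 5.000×5.881² = 186 m.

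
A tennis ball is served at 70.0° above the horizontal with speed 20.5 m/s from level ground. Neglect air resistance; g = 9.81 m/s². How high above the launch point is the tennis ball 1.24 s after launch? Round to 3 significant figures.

16.3 m

v_y0 = 20.5 sin 70.0° = 19.26 m/s.
y(t) = v_y0 t − ½ g t² = 19.26×1.24 − 4.905×1.24² = 16.3 m.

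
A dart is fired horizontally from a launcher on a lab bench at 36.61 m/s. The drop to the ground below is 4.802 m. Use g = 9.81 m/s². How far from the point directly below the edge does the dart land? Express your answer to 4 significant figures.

Initial vertical velocity is zero, so the fall time comes from h = ½ g t²: t = √(2 × 4.802 / 9.81) = 0.98944 s.
Horizontal motion is uniform at 36.61 m/s, so x = 36.61 × 0.98944 = 36.22 m.

36.22 m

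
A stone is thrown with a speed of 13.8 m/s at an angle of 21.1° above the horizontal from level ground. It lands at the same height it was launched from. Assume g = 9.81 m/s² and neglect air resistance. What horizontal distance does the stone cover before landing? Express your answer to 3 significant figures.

13.0 m

Components: v_x = 13.8 cos 21.1° = 12.87 m/s, v_y = 13.8 sin 21.1° = 4.968 m/s.
Time of flight (same landing height): t = 2 v_y / g = 2 × 4.968 / 9.81 = 1.013 s.
Range: R = v_x · t = 12.87 × 1.013 = 13.0 m.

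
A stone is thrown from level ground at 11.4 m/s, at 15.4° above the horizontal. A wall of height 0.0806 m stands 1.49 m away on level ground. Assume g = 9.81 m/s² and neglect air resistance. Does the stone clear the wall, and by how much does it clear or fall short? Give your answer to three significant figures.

Yes — it clears the wall by 0.240 m.

v_x = 11.4 cos 15.4° = 10.99 m/s; v_y0 = 11.4 sin 15.4° = 3.027 m/s.
Time to reach the wall: t = 1.49 / 10.99 = 0.1356 s.
Height at that point: y = 3.027×0.1356 − 4.905×0.1356² = 0.3203 m.
That is 0.3203 − 0.0806 = 0.240 m above the top of the wall, so the stone clears it.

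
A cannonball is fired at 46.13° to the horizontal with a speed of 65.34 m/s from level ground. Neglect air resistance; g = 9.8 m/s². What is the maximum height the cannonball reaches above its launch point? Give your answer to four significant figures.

Vertical component of launch velocity: v_y = 65.34 sin 46.13° = 47.105 m/s.
At the highest point the vertical velocity is zero, so v_y² = 2 g h_max.
h_max = (47.105)² / (2 × 9.8) = 2218.9 / 19.60 = 113.2 m.

113.2 m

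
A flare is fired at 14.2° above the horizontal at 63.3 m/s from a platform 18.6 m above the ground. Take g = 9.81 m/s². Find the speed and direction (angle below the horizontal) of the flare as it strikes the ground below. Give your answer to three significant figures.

66.1 m/s at 21.9° below the horizontal

v_x = 63.3 cos 14.2° = 61.37 m/s (constant).
|v_y| at impact = √((15.53)² + 2×9.81×18.6) = 24.62 m/s.
Speed = √(61.37² + 24.62²) = 66.1 m/s; angle = arctan(24.62/61.37) = 21.9° below horizontal.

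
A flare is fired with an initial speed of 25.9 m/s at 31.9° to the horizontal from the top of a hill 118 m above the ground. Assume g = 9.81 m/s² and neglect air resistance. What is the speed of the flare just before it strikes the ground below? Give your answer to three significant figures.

54.6 m/s

v_x = 25.9 cos 31.9° = 21.99 m/s is unchanged throughout.
For the vertical component, v_y² = v_y0² + 2 g h = (13.69)² + 2×9.81×118 = 2503, so |v_y| = 50.03 m/s.
Impact speed = √(v_x² + v_y²) = √(483.6 + 2503) = 54.6 m/s.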